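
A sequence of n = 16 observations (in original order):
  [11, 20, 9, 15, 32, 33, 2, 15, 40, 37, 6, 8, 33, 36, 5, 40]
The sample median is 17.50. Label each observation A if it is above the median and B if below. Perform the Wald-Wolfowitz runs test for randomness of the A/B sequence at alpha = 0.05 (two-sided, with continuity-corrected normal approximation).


Step 1: Compute median = 17.50; label A = above, B = below.
Labels in order: BABBAABBAABBAABA  (n_A = 8, n_B = 8)
Step 2: Count runs R = 10.
Step 3: Under H0 (random ordering), E[R] = 2*n_A*n_B/(n_A+n_B) + 1 = 2*8*8/16 + 1 = 9.0000.
        Var[R] = 2*n_A*n_B*(2*n_A*n_B - n_A - n_B) / ((n_A+n_B)^2 * (n_A+n_B-1)) = 14336/3840 = 3.7333.
        SD[R] = 1.9322.
Step 4: Continuity-corrected z = (R - 0.5 - E[R]) / SD[R] = (10 - 0.5 - 9.0000) / 1.9322 = 0.2588.
Step 5: Two-sided p-value via normal approximation = 2*(1 - Phi(|z|)) = 0.795809.
Step 6: alpha = 0.05. fail to reject H0.

R = 10, z = 0.2588, p = 0.795809, fail to reject H0.


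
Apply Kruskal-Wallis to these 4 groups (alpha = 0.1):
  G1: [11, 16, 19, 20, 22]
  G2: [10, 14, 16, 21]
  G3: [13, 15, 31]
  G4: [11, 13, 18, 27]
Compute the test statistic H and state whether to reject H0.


Step 1: Combine all N = 16 observations and assign midranks.
sorted (value, group, rank): (10,G2,1), (11,G1,2.5), (11,G4,2.5), (13,G3,4.5), (13,G4,4.5), (14,G2,6), (15,G3,7), (16,G1,8.5), (16,G2,8.5), (18,G4,10), (19,G1,11), (20,G1,12), (21,G2,13), (22,G1,14), (27,G4,15), (31,G3,16)
Step 2: Sum ranks within each group.
R_1 = 48 (n_1 = 5)
R_2 = 28.5 (n_2 = 4)
R_3 = 27.5 (n_3 = 3)
R_4 = 32 (n_4 = 4)
Step 3: H = 12/(N(N+1)) * sum(R_i^2/n_i) - 3(N+1)
     = 12/(16*17) * (48^2/5 + 28.5^2/4 + 27.5^2/3 + 32^2/4) - 3*17
     = 0.044118 * 1171.95 - 51
     = 0.703493.
Step 4: Ties present; correction factor C = 1 - 18/(16^3 - 16) = 0.995588. Corrected H = 0.703493 / 0.995588 = 0.706610.
Step 5: Under H0, H ~ chi^2(3); p-value = 0.871648.
Step 6: alpha = 0.1. fail to reject H0.

H = 0.7066, df = 3, p = 0.871648, fail to reject H0.


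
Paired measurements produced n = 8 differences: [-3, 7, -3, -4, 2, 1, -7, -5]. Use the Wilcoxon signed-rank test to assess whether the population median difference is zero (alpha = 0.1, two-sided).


Step 1: Drop any zero differences (none here) and take |d_i|.
|d| = [3, 7, 3, 4, 2, 1, 7, 5]
Step 2: Midrank |d_i| (ties get averaged ranks).
ranks: |3|->3.5, |7|->7.5, |3|->3.5, |4|->5, |2|->2, |1|->1, |7|->7.5, |5|->6
Step 3: Attach original signs; sum ranks with positive sign and with negative sign.
W+ = 7.5 + 2 + 1 = 10.5
W- = 3.5 + 3.5 + 5 + 7.5 + 6 = 25.5
(Check: W+ + W- = 36 should equal n(n+1)/2 = 36.)
Step 4: Test statistic W = min(W+, W-) = 10.5.
Step 5: Ties in |d|, so use the tie-corrected normal approximation.
        E[W] = n(n+1)/4 = 8*9/4 = 18.
        Tie groups: |d|=3 (t=2), |d|=7 (t=2); sum(t^3 - t) = 12.
        Var[W] = n(n+1)(2n+1)/24 - sum(t^3-t)/48 = 1224/24 - 12/48 = 50.75.
        z = (W - E[W]) / sqrt(Var[W]) = (10.5 - 18) / 7.1239 = -1.0528.
        Two-sided p = 2*Phi(z) = 0.292436.
Step 6: alpha = 0.1. fail to reject H0.

W+ = 10.5, W- = 25.5, W = min = 10.5, p = 0.292436, fail to reject H0.


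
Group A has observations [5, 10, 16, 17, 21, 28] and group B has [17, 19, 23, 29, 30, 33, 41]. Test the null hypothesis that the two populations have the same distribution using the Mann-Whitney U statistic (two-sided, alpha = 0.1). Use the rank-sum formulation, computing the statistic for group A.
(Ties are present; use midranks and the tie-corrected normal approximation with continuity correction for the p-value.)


Step 1: Combine and sort all 13 observations; assign midranks.
sorted (value, group): (5,X), (10,X), (16,X), (17,X), (17,Y), (19,Y), (21,X), (23,Y), (28,X), (29,Y), (30,Y), (33,Y), (41,Y)
ranks: 5->1, 10->2, 16->3, 17->4.5, 17->4.5, 19->6, 21->7, 23->8, 28->9, 29->10, 30->11, 33->12, 41->13
Step 2: Rank sum for X: R1 = 1 + 2 + 3 + 4.5 + 7 + 9 = 26.5.
Step 3: U_X = R1 - n1(n1+1)/2 = 26.5 - 6*7/2 = 26.5 - 21 = 5.5.
       U_Y = n1*n2 - U_X = 42 - 5.5 = 36.5.
Step 4: Ties are present, so use the tie-corrected normal approximation (with continuity correction) for the p-value.
Step 5: p-value = 0.031888; compare to alpha = 0.1. reject H0.

U_X = 5.5, p = 0.031888, reject H0 at alpha = 0.1.


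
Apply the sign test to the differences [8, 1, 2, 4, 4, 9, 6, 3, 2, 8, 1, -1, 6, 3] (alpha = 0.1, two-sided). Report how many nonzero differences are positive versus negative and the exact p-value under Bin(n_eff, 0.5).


Step 1: Discard zero differences. Original n = 14; n_eff = number of nonzero differences = 14.
Nonzero differences (with sign): +8, +1, +2, +4, +4, +9, +6, +3, +2, +8, +1, -1, +6, +3
Step 2: Count signs: positive = 13, negative = 1.
Step 3: Under H0: P(positive) = 0.5, so the number of positives S ~ Bin(14, 0.5).
Step 4: Two-sided exact p-value = sum of Bin(14,0.5) probabilities at or below the observed probability = 0.001831.
Step 5: alpha = 0.1. reject H0.

n_eff = 14, pos = 13, neg = 1, p = 0.001831, reject H0.


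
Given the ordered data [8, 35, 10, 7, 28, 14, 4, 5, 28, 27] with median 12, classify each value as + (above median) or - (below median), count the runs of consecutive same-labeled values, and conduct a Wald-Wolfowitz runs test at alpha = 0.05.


Step 1: Compute median = 12; label A = above, B = below.
Labels in order: BABBAABBAA  (n_A = 5, n_B = 5)
Step 2: Count runs R = 6.
Step 3: Under H0 (random ordering), E[R] = 2*n_A*n_B/(n_A+n_B) + 1 = 2*5*5/10 + 1 = 6.0000.
        Var[R] = 2*n_A*n_B*(2*n_A*n_B - n_A - n_B) / ((n_A+n_B)^2 * (n_A+n_B-1)) = 2000/900 = 2.2222.
        SD[R] = 1.4907.
Step 4: R = E[R], so z = 0 with no continuity correction.
Step 5: Two-sided p-value via normal approximation = 2*(1 - Phi(|z|)) = 1.000000.
Step 6: alpha = 0.05. fail to reject H0.

R = 6, z = 0.0000, p = 1.000000, fail to reject H0.


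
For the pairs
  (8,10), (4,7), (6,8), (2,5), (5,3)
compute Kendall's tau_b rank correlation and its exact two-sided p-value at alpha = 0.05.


Step 1: Enumerate the 10 unordered pairs (i,j) with i<j and classify each by sign(x_j-x_i) * sign(y_j-y_i).
  (1,2):dx=-4,dy=-3->C; (1,3):dx=-2,dy=-2->C; (1,4):dx=-6,dy=-5->C; (1,5):dx=-3,dy=-7->C
  (2,3):dx=+2,dy=+1->C; (2,4):dx=-2,dy=-2->C; (2,5):dx=+1,dy=-4->D; (3,4):dx=-4,dy=-3->C
  (3,5):dx=-1,dy=-5->C; (4,5):dx=+3,dy=-2->D
Step 2: C = 8, D = 2, total pairs = 10.
Step 3: tau = (C - D)/(n(n-1)/2) = (8 - 2)/10 = 0.600000.
Step 4: Exact two-sided p-value (enumerate n! = 120 permutations of y under H0): p = 0.233333.
Step 5: alpha = 0.05. fail to reject H0.

tau_b = 0.6000 (C=8, D=2), p = 0.233333, fail to reject H0.


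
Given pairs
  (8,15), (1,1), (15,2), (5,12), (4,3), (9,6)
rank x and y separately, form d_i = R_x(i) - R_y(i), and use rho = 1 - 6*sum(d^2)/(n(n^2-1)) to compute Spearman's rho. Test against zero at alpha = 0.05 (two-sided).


Step 1: Rank x and y separately (midranks; no ties here).
rank(x): 8->4, 1->1, 15->6, 5->3, 4->2, 9->5
rank(y): 15->6, 1->1, 2->2, 12->5, 3->3, 6->4
Step 2: d_i = R_x(i) - R_y(i); compute d_i^2.
  (4-6)^2=4, (1-1)^2=0, (6-2)^2=16, (3-5)^2=4, (2-3)^2=1, (5-4)^2=1
sum(d^2) = 26.
Step 3: rho = 1 - 6*26 / (6*(6^2 - 1)) = 1 - 156/210 = 0.257143.
Step 4: Under H0, t = rho * sqrt((n-2)/(1-rho^2)) = 0.5322 ~ t(4).
Step 5: Two-sided p-value from the t-distribution with 4 df = 0.622787.
Step 6: alpha = 0.05. fail to reject H0.

rho = 0.2571, p = 0.622787, fail to reject H0 at alpha = 0.05.


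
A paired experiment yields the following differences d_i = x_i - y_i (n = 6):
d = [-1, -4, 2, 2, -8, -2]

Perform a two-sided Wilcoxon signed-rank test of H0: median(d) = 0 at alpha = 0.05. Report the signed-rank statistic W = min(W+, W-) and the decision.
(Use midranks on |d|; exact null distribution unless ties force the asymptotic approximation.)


Step 1: Drop any zero differences (none here) and take |d_i|.
|d| = [1, 4, 2, 2, 8, 2]
Step 2: Midrank |d_i| (ties get averaged ranks).
ranks: |1|->1, |4|->5, |2|->3, |2|->3, |8|->6, |2|->3
Step 3: Attach original signs; sum ranks with positive sign and with negative sign.
W+ = 3 + 3 = 6
W- = 1 + 5 + 6 + 3 = 15
(Check: W+ + W- = 21 should equal n(n+1)/2 = 21.)
Step 4: Test statistic W = min(W+, W-) = 6.
Step 5: Ties in |d|, so use the tie-corrected normal approximation.
        E[W] = n(n+1)/4 = 6*7/4 = 10.5.
        Tie groups: |d|=2 (t=3); sum(t^3 - t) = 24.
        Var[W] = n(n+1)(2n+1)/24 - sum(t^3-t)/48 = 546/24 - 24/48 = 22.25.
        z = (W - E[W]) / sqrt(Var[W]) = (6 - 10.5) / 4.7170 = -0.9540.
        Two-sided p = 2*Phi(z) = 0.340085.
Step 6: alpha = 0.05. fail to reject H0.

W+ = 6, W- = 15, W = min = 6, p = 0.340085, fail to reject H0.


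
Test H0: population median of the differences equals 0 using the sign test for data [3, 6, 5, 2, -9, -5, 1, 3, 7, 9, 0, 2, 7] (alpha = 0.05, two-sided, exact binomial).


Step 1: Discard zero differences. Original n = 13; n_eff = number of nonzero differences = 12.
Nonzero differences (with sign): +3, +6, +5, +2, -9, -5, +1, +3, +7, +9, +2, +7
Step 2: Count signs: positive = 10, negative = 2.
Step 3: Under H0: P(positive) = 0.5, so the number of positives S ~ Bin(12, 0.5).
Step 4: Two-sided exact p-value = sum of Bin(12,0.5) probabilities at or below the observed probability = 0.038574.
Step 5: alpha = 0.05. reject H0.

n_eff = 12, pos = 10, neg = 2, p = 0.038574, reject H0.


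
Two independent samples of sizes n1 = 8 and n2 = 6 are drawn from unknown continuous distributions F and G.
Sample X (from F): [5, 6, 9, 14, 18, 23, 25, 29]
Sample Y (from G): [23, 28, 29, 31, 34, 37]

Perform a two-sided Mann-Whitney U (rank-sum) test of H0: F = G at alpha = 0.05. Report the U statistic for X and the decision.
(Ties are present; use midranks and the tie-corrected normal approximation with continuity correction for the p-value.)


Step 1: Combine and sort all 14 observations; assign midranks.
sorted (value, group): (5,X), (6,X), (9,X), (14,X), (18,X), (23,X), (23,Y), (25,X), (28,Y), (29,X), (29,Y), (31,Y), (34,Y), (37,Y)
ranks: 5->1, 6->2, 9->3, 14->4, 18->5, 23->6.5, 23->6.5, 25->8, 28->9, 29->10.5, 29->10.5, 31->12, 34->13, 37->14
Step 2: Rank sum for X: R1 = 1 + 2 + 3 + 4 + 5 + 6.5 + 8 + 10.5 = 40.
Step 3: U_X = R1 - n1(n1+1)/2 = 40 - 8*9/2 = 40 - 36 = 4.
       U_Y = n1*n2 - U_X = 48 - 4 = 44.
Step 4: Ties are present, so use the tie-corrected normal approximation (with continuity correction) for the p-value.
Step 5: p-value = 0.011636; compare to alpha = 0.05. reject H0.

U_X = 4, p = 0.011636, reject H0 at alpha = 0.05.


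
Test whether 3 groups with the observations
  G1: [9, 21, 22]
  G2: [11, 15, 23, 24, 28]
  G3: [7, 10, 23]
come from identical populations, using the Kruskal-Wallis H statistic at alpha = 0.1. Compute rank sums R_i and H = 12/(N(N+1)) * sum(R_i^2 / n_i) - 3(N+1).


Step 1: Combine all N = 11 observations and assign midranks.
sorted (value, group, rank): (7,G3,1), (9,G1,2), (10,G3,3), (11,G2,4), (15,G2,5), (21,G1,6), (22,G1,7), (23,G2,8.5), (23,G3,8.5), (24,G2,10), (28,G2,11)
Step 2: Sum ranks within each group.
R_1 = 15 (n_1 = 3)
R_2 = 38.5 (n_2 = 5)
R_3 = 12.5 (n_3 = 3)
Step 3: H = 12/(N(N+1)) * sum(R_i^2/n_i) - 3(N+1)
     = 12/(11*12) * (15^2/3 + 38.5^2/5 + 12.5^2/3) - 3*12
     = 0.090909 * 423.533 - 36
     = 2.503030.
Step 4: Ties present; correction factor C = 1 - 6/(11^3 - 11) = 0.995455. Corrected H = 2.503030 / 0.995455 = 2.514460.
Step 5: Under H0, H ~ chi^2(2); p-value = 0.284441.
Step 6: alpha = 0.1. fail to reject H0.

H = 2.5145, df = 2, p = 0.284441, fail to reject H0.


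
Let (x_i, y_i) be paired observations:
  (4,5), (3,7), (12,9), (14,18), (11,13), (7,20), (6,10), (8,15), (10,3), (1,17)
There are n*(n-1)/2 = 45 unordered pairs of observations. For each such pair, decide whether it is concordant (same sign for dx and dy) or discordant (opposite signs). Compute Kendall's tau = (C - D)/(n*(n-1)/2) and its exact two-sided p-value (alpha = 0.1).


Step 1: Enumerate the 45 unordered pairs (i,j) with i<j and classify each by sign(x_j-x_i) * sign(y_j-y_i).
  (1,2):dx=-1,dy=+2->D; (1,3):dx=+8,dy=+4->C; (1,4):dx=+10,dy=+13->C; (1,5):dx=+7,dy=+8->C
  (1,6):dx=+3,dy=+15->C; (1,7):dx=+2,dy=+5->C; (1,8):dx=+4,dy=+10->C; (1,9):dx=+6,dy=-2->D
  (1,10):dx=-3,dy=+12->D; (2,3):dx=+9,dy=+2->C; (2,4):dx=+11,dy=+11->C; (2,5):dx=+8,dy=+6->C
  (2,6):dx=+4,dy=+13->C; (2,7):dx=+3,dy=+3->C; (2,8):dx=+5,dy=+8->C; (2,9):dx=+7,dy=-4->D
  (2,10):dx=-2,dy=+10->D; (3,4):dx=+2,dy=+9->C; (3,5):dx=-1,dy=+4->D; (3,6):dx=-5,dy=+11->D
  (3,7):dx=-6,dy=+1->D; (3,8):dx=-4,dy=+6->D; (3,9):dx=-2,dy=-6->C; (3,10):dx=-11,dy=+8->D
  (4,5):dx=-3,dy=-5->C; (4,6):dx=-7,dy=+2->D; (4,7):dx=-8,dy=-8->C; (4,8):dx=-6,dy=-3->C
  (4,9):dx=-4,dy=-15->C; (4,10):dx=-13,dy=-1->C; (5,6):dx=-4,dy=+7->D; (5,7):dx=-5,dy=-3->C
  (5,8):dx=-3,dy=+2->D; (5,9):dx=-1,dy=-10->C; (5,10):dx=-10,dy=+4->D; (6,7):dx=-1,dy=-10->C
  (6,8):dx=+1,dy=-5->D; (6,9):dx=+3,dy=-17->D; (6,10):dx=-6,dy=-3->C; (7,8):dx=+2,dy=+5->C
  (7,9):dx=+4,dy=-7->D; (7,10):dx=-5,dy=+7->D; (8,9):dx=+2,dy=-12->D; (8,10):dx=-7,dy=+2->D
  (9,10):dx=-9,dy=+14->D
Step 2: C = 24, D = 21, total pairs = 45.
Step 3: tau = (C - D)/(n(n-1)/2) = (24 - 21)/45 = 0.066667.
Step 4: Exact two-sided p-value (enumerate n! = 3628800 permutations of y under H0): p = 0.861801.
Step 5: alpha = 0.1. fail to reject H0.

tau_b = 0.0667 (C=24, D=21), p = 0.861801, fail to reject H0.


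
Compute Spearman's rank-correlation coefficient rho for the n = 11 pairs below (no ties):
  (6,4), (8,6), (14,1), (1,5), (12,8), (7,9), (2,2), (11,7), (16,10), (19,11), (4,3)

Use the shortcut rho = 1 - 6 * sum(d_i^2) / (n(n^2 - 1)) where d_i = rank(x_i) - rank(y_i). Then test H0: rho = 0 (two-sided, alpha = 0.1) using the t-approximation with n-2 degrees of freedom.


Step 1: Rank x and y separately (midranks; no ties here).
rank(x): 6->4, 8->6, 14->9, 1->1, 12->8, 7->5, 2->2, 11->7, 16->10, 19->11, 4->3
rank(y): 4->4, 6->6, 1->1, 5->5, 8->8, 9->9, 2->2, 7->7, 10->10, 11->11, 3->3
Step 2: d_i = R_x(i) - R_y(i); compute d_i^2.
  (4-4)^2=0, (6-6)^2=0, (9-1)^2=64, (1-5)^2=16, (8-8)^2=0, (5-9)^2=16, (2-2)^2=0, (7-7)^2=0, (10-10)^2=0, (11-11)^2=0, (3-3)^2=0
sum(d^2) = 96.
Step 3: rho = 1 - 6*96 / (11*(11^2 - 1)) = 1 - 576/1320 = 0.563636.
Step 4: Under H0, t = rho * sqrt((n-2)/(1-rho^2)) = 2.0470 ~ t(9).
Step 5: Two-sided p-value from the t-distribution with 9 df = 0.070952.
Step 6: alpha = 0.1. reject H0.

rho = 0.5636, p = 0.070952, reject H0 at alpha = 0.1.


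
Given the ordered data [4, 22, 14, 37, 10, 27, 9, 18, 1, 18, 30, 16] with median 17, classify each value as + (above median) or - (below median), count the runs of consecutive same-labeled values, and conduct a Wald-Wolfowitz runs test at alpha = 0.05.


Step 1: Compute median = 17; label A = above, B = below.
Labels in order: BABABABABAAB  (n_A = 6, n_B = 6)
Step 2: Count runs R = 11.
Step 3: Under H0 (random ordering), E[R] = 2*n_A*n_B/(n_A+n_B) + 1 = 2*6*6/12 + 1 = 7.0000.
        Var[R] = 2*n_A*n_B*(2*n_A*n_B - n_A - n_B) / ((n_A+n_B)^2 * (n_A+n_B-1)) = 4320/1584 = 2.7273.
        SD[R] = 1.6514.
Step 4: Continuity-corrected z = (R - 0.5 - E[R]) / SD[R] = (11 - 0.5 - 7.0000) / 1.6514 = 2.1194.
Step 5: Two-sided p-value via normal approximation = 2*(1 - Phi(|z|)) = 0.034060.
Step 6: alpha = 0.05. reject H0.

R = 11, z = 2.1194, p = 0.034060, reject H0.


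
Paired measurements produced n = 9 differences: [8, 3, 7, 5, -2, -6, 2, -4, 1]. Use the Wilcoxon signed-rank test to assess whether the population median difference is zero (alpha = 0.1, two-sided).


Step 1: Drop any zero differences (none here) and take |d_i|.
|d| = [8, 3, 7, 5, 2, 6, 2, 4, 1]
Step 2: Midrank |d_i| (ties get averaged ranks).
ranks: |8|->9, |3|->4, |7|->8, |5|->6, |2|->2.5, |6|->7, |2|->2.5, |4|->5, |1|->1
Step 3: Attach original signs; sum ranks with positive sign and with negative sign.
W+ = 9 + 4 + 8 + 6 + 2.5 + 1 = 30.5
W- = 2.5 + 7 + 5 = 14.5
(Check: W+ + W- = 45 should equal n(n+1)/2 = 45.)
Step 4: Test statistic W = min(W+, W-) = 14.5.
Step 5: Ties in |d|, so use the tie-corrected normal approximation.
        E[W] = n(n+1)/4 = 9*10/4 = 22.5.
        Tie groups: |d|=2 (t=2); sum(t^3 - t) = 6.
        Var[W] = n(n+1)(2n+1)/24 - sum(t^3-t)/48 = 1710/24 - 6/48 = 71.125.
        z = (W - E[W]) / sqrt(Var[W]) = (14.5 - 22.5) / 8.4336 = -0.9486.
        Two-sided p = 2*Phi(z) = 0.342829.
Step 6: alpha = 0.1. fail to reject H0.

W+ = 30.5, W- = 14.5, W = min = 14.5, p = 0.342829, fail to reject H0.


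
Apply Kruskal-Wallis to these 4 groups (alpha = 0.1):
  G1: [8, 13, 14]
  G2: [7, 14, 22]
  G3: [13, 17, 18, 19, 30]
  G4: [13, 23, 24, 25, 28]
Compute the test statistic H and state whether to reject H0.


Step 1: Combine all N = 16 observations and assign midranks.
sorted (value, group, rank): (7,G2,1), (8,G1,2), (13,G1,4), (13,G3,4), (13,G4,4), (14,G1,6.5), (14,G2,6.5), (17,G3,8), (18,G3,9), (19,G3,10), (22,G2,11), (23,G4,12), (24,G4,13), (25,G4,14), (28,G4,15), (30,G3,16)
Step 2: Sum ranks within each group.
R_1 = 12.5 (n_1 = 3)
R_2 = 18.5 (n_2 = 3)
R_3 = 47 (n_3 = 5)
R_4 = 58 (n_4 = 5)
Step 3: H = 12/(N(N+1)) * sum(R_i^2/n_i) - 3(N+1)
     = 12/(16*17) * (12.5^2/3 + 18.5^2/3 + 47^2/5 + 58^2/5) - 3*17
     = 0.044118 * 1280.77 - 51
     = 5.504412.
Step 4: Ties present; correction factor C = 1 - 30/(16^3 - 16) = 0.992647. Corrected H = 5.504412 / 0.992647 = 5.545185.
Step 5: Under H0, H ~ chi^2(3); p-value = 0.135961.
Step 6: alpha = 0.1. fail to reject H0.

H = 5.5452, df = 3, p = 0.135961, fail to reject H0.


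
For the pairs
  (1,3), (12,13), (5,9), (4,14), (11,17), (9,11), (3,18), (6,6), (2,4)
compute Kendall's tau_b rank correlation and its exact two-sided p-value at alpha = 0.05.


Step 1: Enumerate the 36 unordered pairs (i,j) with i<j and classify each by sign(x_j-x_i) * sign(y_j-y_i).
  (1,2):dx=+11,dy=+10->C; (1,3):dx=+4,dy=+6->C; (1,4):dx=+3,dy=+11->C; (1,5):dx=+10,dy=+14->C
  (1,6):dx=+8,dy=+8->C; (1,7):dx=+2,dy=+15->C; (1,8):dx=+5,dy=+3->C; (1,9):dx=+1,dy=+1->C
  (2,3):dx=-7,dy=-4->C; (2,4):dx=-8,dy=+1->D; (2,5):dx=-1,dy=+4->D; (2,6):dx=-3,dy=-2->C
  (2,7):dx=-9,dy=+5->D; (2,8):dx=-6,dy=-7->C; (2,9):dx=-10,dy=-9->C; (3,4):dx=-1,dy=+5->D
  (3,5):dx=+6,dy=+8->C; (3,6):dx=+4,dy=+2->C; (3,7):dx=-2,dy=+9->D; (3,8):dx=+1,dy=-3->D
  (3,9):dx=-3,dy=-5->C; (4,5):dx=+7,dy=+3->C; (4,6):dx=+5,dy=-3->D; (4,7):dx=-1,dy=+4->D
  (4,8):dx=+2,dy=-8->D; (4,9):dx=-2,dy=-10->C; (5,6):dx=-2,dy=-6->C; (5,7):dx=-8,dy=+1->D
  (5,8):dx=-5,dy=-11->C; (5,9):dx=-9,dy=-13->C; (6,7):dx=-6,dy=+7->D; (6,8):dx=-3,dy=-5->C
  (6,9):dx=-7,dy=-7->C; (7,8):dx=+3,dy=-12->D; (7,9):dx=-1,dy=-14->C; (8,9):dx=-4,dy=-2->C
Step 2: C = 24, D = 12, total pairs = 36.
Step 3: tau = (C - D)/(n(n-1)/2) = (24 - 12)/36 = 0.333333.
Step 4: Exact two-sided p-value (enumerate n! = 362880 permutations of y under H0): p = 0.259518.
Step 5: alpha = 0.05. fail to reject H0.

tau_b = 0.3333 (C=24, D=12), p = 0.259518, fail to reject H0.


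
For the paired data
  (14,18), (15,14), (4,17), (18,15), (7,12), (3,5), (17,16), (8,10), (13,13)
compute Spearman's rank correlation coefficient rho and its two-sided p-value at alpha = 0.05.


Step 1: Rank x and y separately (midranks; no ties here).
rank(x): 14->6, 15->7, 4->2, 18->9, 7->3, 3->1, 17->8, 8->4, 13->5
rank(y): 18->9, 14->5, 17->8, 15->6, 12->3, 5->1, 16->7, 10->2, 13->4
Step 2: d_i = R_x(i) - R_y(i); compute d_i^2.
  (6-9)^2=9, (7-5)^2=4, (2-8)^2=36, (9-6)^2=9, (3-3)^2=0, (1-1)^2=0, (8-7)^2=1, (4-2)^2=4, (5-4)^2=1
sum(d^2) = 64.
Step 3: rho = 1 - 6*64 / (9*(9^2 - 1)) = 1 - 384/720 = 0.466667.
Step 4: Under H0, t = rho * sqrt((n-2)/(1-rho^2)) = 1.3960 ~ t(7).
Step 5: Two-sided p-value from the t-distribution with 7 df = 0.205386.
Step 6: alpha = 0.05. fail to reject H0.

rho = 0.4667, p = 0.205386, fail to reject H0 at alpha = 0.05.


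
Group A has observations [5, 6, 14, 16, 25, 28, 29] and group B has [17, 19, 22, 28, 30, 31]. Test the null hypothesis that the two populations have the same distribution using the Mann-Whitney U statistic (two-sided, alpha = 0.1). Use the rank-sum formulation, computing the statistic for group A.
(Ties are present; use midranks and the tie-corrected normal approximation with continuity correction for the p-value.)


Step 1: Combine and sort all 13 observations; assign midranks.
sorted (value, group): (5,X), (6,X), (14,X), (16,X), (17,Y), (19,Y), (22,Y), (25,X), (28,X), (28,Y), (29,X), (30,Y), (31,Y)
ranks: 5->1, 6->2, 14->3, 16->4, 17->5, 19->6, 22->7, 25->8, 28->9.5, 28->9.5, 29->11, 30->12, 31->13
Step 2: Rank sum for X: R1 = 1 + 2 + 3 + 4 + 8 + 9.5 + 11 = 38.5.
Step 3: U_X = R1 - n1(n1+1)/2 = 38.5 - 7*8/2 = 38.5 - 28 = 10.5.
       U_Y = n1*n2 - U_X = 42 - 10.5 = 31.5.
Step 4: Ties are present, so use the tie-corrected normal approximation (with continuity correction) for the p-value.
Step 5: p-value = 0.152563; compare to alpha = 0.1. fail to reject H0.

U_X = 10.5, p = 0.152563, fail to reject H0 at alpha = 0.1.


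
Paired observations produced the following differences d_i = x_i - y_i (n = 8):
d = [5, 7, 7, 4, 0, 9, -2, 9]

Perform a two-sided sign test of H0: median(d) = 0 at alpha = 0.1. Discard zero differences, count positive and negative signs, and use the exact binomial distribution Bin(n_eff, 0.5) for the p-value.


Step 1: Discard zero differences. Original n = 8; n_eff = number of nonzero differences = 7.
Nonzero differences (with sign): +5, +7, +7, +4, +9, -2, +9
Step 2: Count signs: positive = 6, negative = 1.
Step 3: Under H0: P(positive) = 0.5, so the number of positives S ~ Bin(7, 0.5).
Step 4: Two-sided exact p-value = sum of Bin(7,0.5) probabilities at or below the observed probability = 0.125000.
Step 5: alpha = 0.1. fail to reject H0.

n_eff = 7, pos = 6, neg = 1, p = 0.125000, fail to reject H0.


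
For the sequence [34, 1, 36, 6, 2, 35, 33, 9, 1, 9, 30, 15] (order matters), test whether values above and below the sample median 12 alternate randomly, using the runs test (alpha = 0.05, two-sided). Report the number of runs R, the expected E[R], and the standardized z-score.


Step 1: Compute median = 12; label A = above, B = below.
Labels in order: ABABBAABBBAA  (n_A = 6, n_B = 6)
Step 2: Count runs R = 7.
Step 3: Under H0 (random ordering), E[R] = 2*n_A*n_B/(n_A+n_B) + 1 = 2*6*6/12 + 1 = 7.0000.
        Var[R] = 2*n_A*n_B*(2*n_A*n_B - n_A - n_B) / ((n_A+n_B)^2 * (n_A+n_B-1)) = 4320/1584 = 2.7273.
        SD[R] = 1.6514.
Step 4: R = E[R], so z = 0 with no continuity correction.
Step 5: Two-sided p-value via normal approximation = 2*(1 - Phi(|z|)) = 1.000000.
Step 6: alpha = 0.05. fail to reject H0.

R = 7, z = 0.0000, p = 1.000000, fail to reject H0.


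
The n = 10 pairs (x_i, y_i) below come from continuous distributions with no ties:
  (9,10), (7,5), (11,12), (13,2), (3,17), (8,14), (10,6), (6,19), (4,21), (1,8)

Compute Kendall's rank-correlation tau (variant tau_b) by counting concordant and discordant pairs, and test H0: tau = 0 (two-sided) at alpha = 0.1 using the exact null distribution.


Step 1: Enumerate the 45 unordered pairs (i,j) with i<j and classify each by sign(x_j-x_i) * sign(y_j-y_i).
  (1,2):dx=-2,dy=-5->C; (1,3):dx=+2,dy=+2->C; (1,4):dx=+4,dy=-8->D; (1,5):dx=-6,dy=+7->D
  (1,6):dx=-1,dy=+4->D; (1,7):dx=+1,dy=-4->D; (1,8):dx=-3,dy=+9->D; (1,9):dx=-5,dy=+11->D
  (1,10):dx=-8,dy=-2->C; (2,3):dx=+4,dy=+7->C; (2,4):dx=+6,dy=-3->D; (2,5):dx=-4,dy=+12->D
  (2,6):dx=+1,dy=+9->C; (2,7):dx=+3,dy=+1->C; (2,8):dx=-1,dy=+14->D; (2,9):dx=-3,dy=+16->D
  (2,10):dx=-6,dy=+3->D; (3,4):dx=+2,dy=-10->D; (3,5):dx=-8,dy=+5->D; (3,6):dx=-3,dy=+2->D
  (3,7):dx=-1,dy=-6->C; (3,8):dx=-5,dy=+7->D; (3,9):dx=-7,dy=+9->D; (3,10):dx=-10,dy=-4->C
  (4,5):dx=-10,dy=+15->D; (4,6):dx=-5,dy=+12->D; (4,7):dx=-3,dy=+4->D; (4,8):dx=-7,dy=+17->D
  (4,9):dx=-9,dy=+19->D; (4,10):dx=-12,dy=+6->D; (5,6):dx=+5,dy=-3->D; (5,7):dx=+7,dy=-11->D
  (5,8):dx=+3,dy=+2->C; (5,9):dx=+1,dy=+4->C; (5,10):dx=-2,dy=-9->C; (6,7):dx=+2,dy=-8->D
  (6,8):dx=-2,dy=+5->D; (6,9):dx=-4,dy=+7->D; (6,10):dx=-7,dy=-6->C; (7,8):dx=-4,dy=+13->D
  (7,9):dx=-6,dy=+15->D; (7,10):dx=-9,dy=+2->D; (8,9):dx=-2,dy=+2->D; (8,10):dx=-5,dy=-11->C
  (9,10):dx=-3,dy=-13->C
Step 2: C = 14, D = 31, total pairs = 45.
Step 3: tau = (C - D)/(n(n-1)/2) = (14 - 31)/45 = -0.377778.
Step 4: Exact two-sided p-value (enumerate n! = 3628800 permutations of y under H0): p = 0.155742.
Step 5: alpha = 0.1. fail to reject H0.

tau_b = -0.3778 (C=14, D=31), p = 0.155742, fail to reject H0.


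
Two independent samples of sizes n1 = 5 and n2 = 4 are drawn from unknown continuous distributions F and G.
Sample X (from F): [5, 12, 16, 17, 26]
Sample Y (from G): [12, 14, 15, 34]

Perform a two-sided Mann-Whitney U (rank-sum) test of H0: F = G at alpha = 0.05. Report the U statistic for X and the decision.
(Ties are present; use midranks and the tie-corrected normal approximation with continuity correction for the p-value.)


Step 1: Combine and sort all 9 observations; assign midranks.
sorted (value, group): (5,X), (12,X), (12,Y), (14,Y), (15,Y), (16,X), (17,X), (26,X), (34,Y)
ranks: 5->1, 12->2.5, 12->2.5, 14->4, 15->5, 16->6, 17->7, 26->8, 34->9
Step 2: Rank sum for X: R1 = 1 + 2.5 + 6 + 7 + 8 = 24.5.
Step 3: U_X = R1 - n1(n1+1)/2 = 24.5 - 5*6/2 = 24.5 - 15 = 9.5.
       U_Y = n1*n2 - U_X = 20 - 9.5 = 10.5.
Step 4: Ties are present, so use the tie-corrected normal approximation (with continuity correction) for the p-value.
Step 5: p-value = 1.000000; compare to alpha = 0.05. fail to reject H0.

U_X = 9.5, p = 1.000000, fail to reject H0 at alpha = 0.05.


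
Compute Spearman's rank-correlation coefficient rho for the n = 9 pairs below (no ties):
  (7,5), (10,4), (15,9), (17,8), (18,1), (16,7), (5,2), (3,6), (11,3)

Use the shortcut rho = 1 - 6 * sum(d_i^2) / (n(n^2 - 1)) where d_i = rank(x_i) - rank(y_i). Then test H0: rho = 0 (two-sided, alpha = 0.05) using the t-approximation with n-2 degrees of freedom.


Step 1: Rank x and y separately (midranks; no ties here).
rank(x): 7->3, 10->4, 15->6, 17->8, 18->9, 16->7, 5->2, 3->1, 11->5
rank(y): 5->5, 4->4, 9->9, 8->8, 1->1, 7->7, 2->2, 6->6, 3->3
Step 2: d_i = R_x(i) - R_y(i); compute d_i^2.
  (3-5)^2=4, (4-4)^2=0, (6-9)^2=9, (8-8)^2=0, (9-1)^2=64, (7-7)^2=0, (2-2)^2=0, (1-6)^2=25, (5-3)^2=4
sum(d^2) = 106.
Step 3: rho = 1 - 6*106 / (9*(9^2 - 1)) = 1 - 636/720 = 0.116667.
Step 4: Under H0, t = rho * sqrt((n-2)/(1-rho^2)) = 0.3108 ~ t(7).
Step 5: Two-sided p-value from the t-distribution with 7 df = 0.765008.
Step 6: alpha = 0.05. fail to reject H0.

rho = 0.1167, p = 0.765008, fail to reject H0 at alpha = 0.05.


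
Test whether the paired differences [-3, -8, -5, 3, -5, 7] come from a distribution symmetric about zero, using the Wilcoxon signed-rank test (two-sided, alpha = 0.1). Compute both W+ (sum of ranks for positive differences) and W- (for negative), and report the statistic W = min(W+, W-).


Step 1: Drop any zero differences (none here) and take |d_i|.
|d| = [3, 8, 5, 3, 5, 7]
Step 2: Midrank |d_i| (ties get averaged ranks).
ranks: |3|->1.5, |8|->6, |5|->3.5, |3|->1.5, |5|->3.5, |7|->5
Step 3: Attach original signs; sum ranks with positive sign and with negative sign.
W+ = 1.5 + 5 = 6.5
W- = 1.5 + 6 + 3.5 + 3.5 = 14.5
(Check: W+ + W- = 21 should equal n(n+1)/2 = 21.)
Step 4: Test statistic W = min(W+, W-) = 6.5.
Step 5: Ties in |d|, so use the tie-corrected normal approximation.
        E[W] = n(n+1)/4 = 6*7/4 = 10.5.
        Tie groups: |d|=3 (t=2), |d|=5 (t=2); sum(t^3 - t) = 12.
        Var[W] = n(n+1)(2n+1)/24 - sum(t^3-t)/48 = 546/24 - 12/48 = 22.5.
        z = (W - E[W]) / sqrt(Var[W]) = (6.5 - 10.5) / 4.7434 = -0.8433.
        Two-sided p = 2*Phi(z) = 0.399075.
Step 6: alpha = 0.1. fail to reject H0.

W+ = 6.5, W- = 14.5, W = min = 6.5, p = 0.399075, fail to reject H0.


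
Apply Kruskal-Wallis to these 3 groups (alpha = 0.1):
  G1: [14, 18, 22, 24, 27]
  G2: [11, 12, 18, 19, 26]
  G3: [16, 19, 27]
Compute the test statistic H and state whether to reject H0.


Step 1: Combine all N = 13 observations and assign midranks.
sorted (value, group, rank): (11,G2,1), (12,G2,2), (14,G1,3), (16,G3,4), (18,G1,5.5), (18,G2,5.5), (19,G2,7.5), (19,G3,7.5), (22,G1,9), (24,G1,10), (26,G2,11), (27,G1,12.5), (27,G3,12.5)
Step 2: Sum ranks within each group.
R_1 = 40 (n_1 = 5)
R_2 = 27 (n_2 = 5)
R_3 = 24 (n_3 = 3)
Step 3: H = 12/(N(N+1)) * sum(R_i^2/n_i) - 3(N+1)
     = 12/(13*14) * (40^2/5 + 27^2/5 + 24^2/3) - 3*14
     = 0.065934 * 657.8 - 42
     = 1.371429.
Step 4: Ties present; correction factor C = 1 - 18/(13^3 - 13) = 0.991758. Corrected H = 1.371429 / 0.991758 = 1.382825.
Step 5: Under H0, H ~ chi^2(2); p-value = 0.500868.
Step 6: alpha = 0.1. fail to reject H0.

H = 1.3828, df = 2, p = 0.500868, fail to reject H0.


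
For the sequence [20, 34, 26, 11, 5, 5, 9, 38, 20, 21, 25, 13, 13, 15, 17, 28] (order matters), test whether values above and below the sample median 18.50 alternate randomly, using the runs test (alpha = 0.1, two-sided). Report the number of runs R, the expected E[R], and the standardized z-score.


Step 1: Compute median = 18.50; label A = above, B = below.
Labels in order: AAABBBBAAAABBBBA  (n_A = 8, n_B = 8)
Step 2: Count runs R = 5.
Step 3: Under H0 (random ordering), E[R] = 2*n_A*n_B/(n_A+n_B) + 1 = 2*8*8/16 + 1 = 9.0000.
        Var[R] = 2*n_A*n_B*(2*n_A*n_B - n_A - n_B) / ((n_A+n_B)^2 * (n_A+n_B-1)) = 14336/3840 = 3.7333.
        SD[R] = 1.9322.
Step 4: Continuity-corrected z = (R + 0.5 - E[R]) / SD[R] = (5 + 0.5 - 9.0000) / 1.9322 = -1.8114.
Step 5: Two-sided p-value via normal approximation = 2*(1 - Phi(|z|)) = 0.070076.
Step 6: alpha = 0.1. reject H0.

R = 5, z = -1.8114, p = 0.070076, reject H0.


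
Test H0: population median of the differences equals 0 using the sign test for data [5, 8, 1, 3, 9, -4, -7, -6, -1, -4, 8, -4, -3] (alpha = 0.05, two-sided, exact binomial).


Step 1: Discard zero differences. Original n = 13; n_eff = number of nonzero differences = 13.
Nonzero differences (with sign): +5, +8, +1, +3, +9, -4, -7, -6, -1, -4, +8, -4, -3
Step 2: Count signs: positive = 6, negative = 7.
Step 3: Under H0: P(positive) = 0.5, so the number of positives S ~ Bin(13, 0.5).
Step 4: Two-sided exact p-value = sum of Bin(13,0.5) probabilities at or below the observed probability = 1.000000.
Step 5: alpha = 0.05. fail to reject H0.

n_eff = 13, pos = 6, neg = 7, p = 1.000000, fail to reject H0.


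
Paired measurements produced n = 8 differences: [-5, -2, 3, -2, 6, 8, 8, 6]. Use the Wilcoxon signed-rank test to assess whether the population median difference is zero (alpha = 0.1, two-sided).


Step 1: Drop any zero differences (none here) and take |d_i|.
|d| = [5, 2, 3, 2, 6, 8, 8, 6]
Step 2: Midrank |d_i| (ties get averaged ranks).
ranks: |5|->4, |2|->1.5, |3|->3, |2|->1.5, |6|->5.5, |8|->7.5, |8|->7.5, |6|->5.5
Step 3: Attach original signs; sum ranks with positive sign and with negative sign.
W+ = 3 + 5.5 + 7.5 + 7.5 + 5.5 = 29
W- = 4 + 1.5 + 1.5 = 7
(Check: W+ + W- = 36 should equal n(n+1)/2 = 36.)
Step 4: Test statistic W = min(W+, W-) = 7.
Step 5: Ties in |d|, so use the tie-corrected normal approximation.
        E[W] = n(n+1)/4 = 8*9/4 = 18.
        Tie groups: |d|=2 (t=2), |d|=6 (t=2), |d|=8 (t=2); sum(t^3 - t) = 18.
        Var[W] = n(n+1)(2n+1)/24 - sum(t^3-t)/48 = 1224/24 - 18/48 = 50.625.
        z = (W - E[W]) / sqrt(Var[W]) = (7 - 18) / 7.1151 = -1.5460.
        Two-sided p = 2*Phi(z) = 0.122104.
Step 6: alpha = 0.1. fail to reject H0.

W+ = 29, W- = 7, W = min = 7, p = 0.122104, fail to reject H0.


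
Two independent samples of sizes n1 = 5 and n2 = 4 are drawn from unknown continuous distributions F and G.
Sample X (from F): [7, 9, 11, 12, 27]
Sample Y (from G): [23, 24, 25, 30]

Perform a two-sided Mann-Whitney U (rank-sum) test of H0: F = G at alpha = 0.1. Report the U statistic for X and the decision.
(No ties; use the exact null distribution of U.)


Step 1: Combine and sort all 9 observations; assign midranks.
sorted (value, group): (7,X), (9,X), (11,X), (12,X), (23,Y), (24,Y), (25,Y), (27,X), (30,Y)
ranks: 7->1, 9->2, 11->3, 12->4, 23->5, 24->6, 25->7, 27->8, 30->9
Step 2: Rank sum for X: R1 = 1 + 2 + 3 + 4 + 8 = 18.
Step 3: U_X = R1 - n1(n1+1)/2 = 18 - 5*6/2 = 18 - 15 = 3.
       U_Y = n1*n2 - U_X = 20 - 3 = 17.
Step 4: No ties, so the exact null distribution of U (based on enumerating the C(9,5) = 126 equally likely rank assignments) gives the two-sided p-value.
Step 5: p-value = 0.111111; compare to alpha = 0.1. fail to reject H0.

U_X = 3, p = 0.111111, fail to reject H0 at alpha = 0.1.


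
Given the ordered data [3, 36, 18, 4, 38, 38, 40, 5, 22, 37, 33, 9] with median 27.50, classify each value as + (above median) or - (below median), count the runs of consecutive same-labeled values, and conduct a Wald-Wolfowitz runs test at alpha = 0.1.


Step 1: Compute median = 27.50; label A = above, B = below.
Labels in order: BABBAAABBAAB  (n_A = 6, n_B = 6)
Step 2: Count runs R = 7.
Step 3: Under H0 (random ordering), E[R] = 2*n_A*n_B/(n_A+n_B) + 1 = 2*6*6/12 + 1 = 7.0000.
        Var[R] = 2*n_A*n_B*(2*n_A*n_B - n_A - n_B) / ((n_A+n_B)^2 * (n_A+n_B-1)) = 4320/1584 = 2.7273.
        SD[R] = 1.6514.
Step 4: R = E[R], so z = 0 with no continuity correction.
Step 5: Two-sided p-value via normal approximation = 2*(1 - Phi(|z|)) = 1.000000.
Step 6: alpha = 0.1. fail to reject H0.

R = 7, z = 0.0000, p = 1.000000, fail to reject H0.


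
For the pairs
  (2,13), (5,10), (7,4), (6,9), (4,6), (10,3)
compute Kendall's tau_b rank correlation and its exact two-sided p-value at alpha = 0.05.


Step 1: Enumerate the 15 unordered pairs (i,j) with i<j and classify each by sign(x_j-x_i) * sign(y_j-y_i).
  (1,2):dx=+3,dy=-3->D; (1,3):dx=+5,dy=-9->D; (1,4):dx=+4,dy=-4->D; (1,5):dx=+2,dy=-7->D
  (1,6):dx=+8,dy=-10->D; (2,3):dx=+2,dy=-6->D; (2,4):dx=+1,dy=-1->D; (2,5):dx=-1,dy=-4->C
  (2,6):dx=+5,dy=-7->D; (3,4):dx=-1,dy=+5->D; (3,5):dx=-3,dy=+2->D; (3,6):dx=+3,dy=-1->D
  (4,5):dx=-2,dy=-3->C; (4,6):dx=+4,dy=-6->D; (5,6):dx=+6,dy=-3->D
Step 2: C = 2, D = 13, total pairs = 15.
Step 3: tau = (C - D)/(n(n-1)/2) = (2 - 13)/15 = -0.733333.
Step 4: Exact two-sided p-value (enumerate n! = 720 permutations of y under H0): p = 0.055556.
Step 5: alpha = 0.05. fail to reject H0.

tau_b = -0.7333 (C=2, D=13), p = 0.055556, fail to reject H0.


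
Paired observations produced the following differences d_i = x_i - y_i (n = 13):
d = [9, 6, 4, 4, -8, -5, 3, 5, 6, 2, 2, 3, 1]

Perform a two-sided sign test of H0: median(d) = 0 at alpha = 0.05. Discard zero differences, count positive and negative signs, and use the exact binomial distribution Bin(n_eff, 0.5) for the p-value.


Step 1: Discard zero differences. Original n = 13; n_eff = number of nonzero differences = 13.
Nonzero differences (with sign): +9, +6, +4, +4, -8, -5, +3, +5, +6, +2, +2, +3, +1
Step 2: Count signs: positive = 11, negative = 2.
Step 3: Under H0: P(positive) = 0.5, so the number of positives S ~ Bin(13, 0.5).
Step 4: Two-sided exact p-value = sum of Bin(13,0.5) probabilities at or below the observed probability = 0.022461.
Step 5: alpha = 0.05. reject H0.

n_eff = 13, pos = 11, neg = 2, p = 0.022461, reject H0.


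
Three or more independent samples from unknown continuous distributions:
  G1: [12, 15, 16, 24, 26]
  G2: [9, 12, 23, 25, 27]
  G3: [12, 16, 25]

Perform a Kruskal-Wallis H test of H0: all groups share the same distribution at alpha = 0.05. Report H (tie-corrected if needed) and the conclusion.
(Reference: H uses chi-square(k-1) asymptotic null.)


Step 1: Combine all N = 13 observations and assign midranks.
sorted (value, group, rank): (9,G2,1), (12,G1,3), (12,G2,3), (12,G3,3), (15,G1,5), (16,G1,6.5), (16,G3,6.5), (23,G2,8), (24,G1,9), (25,G2,10.5), (25,G3,10.5), (26,G1,12), (27,G2,13)
Step 2: Sum ranks within each group.
R_1 = 35.5 (n_1 = 5)
R_2 = 35.5 (n_2 = 5)
R_3 = 20 (n_3 = 3)
Step 3: H = 12/(N(N+1)) * sum(R_i^2/n_i) - 3(N+1)
     = 12/(13*14) * (35.5^2/5 + 35.5^2/5 + 20^2/3) - 3*14
     = 0.065934 * 637.433 - 42
     = 0.028571.
Step 4: Ties present; correction factor C = 1 - 36/(13^3 - 13) = 0.983516. Corrected H = 0.028571 / 0.983516 = 0.029050.
Step 5: Under H0, H ~ chi^2(2); p-value = 0.985580.
Step 6: alpha = 0.05. fail to reject H0.

H = 0.0291, df = 2, p = 0.985580, fail to reject H0.


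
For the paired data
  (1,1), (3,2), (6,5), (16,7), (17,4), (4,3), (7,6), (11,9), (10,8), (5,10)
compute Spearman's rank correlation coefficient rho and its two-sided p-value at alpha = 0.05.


Step 1: Rank x and y separately (midranks; no ties here).
rank(x): 1->1, 3->2, 6->5, 16->9, 17->10, 4->3, 7->6, 11->8, 10->7, 5->4
rank(y): 1->1, 2->2, 5->5, 7->7, 4->4, 3->3, 6->6, 9->9, 8->8, 10->10
Step 2: d_i = R_x(i) - R_y(i); compute d_i^2.
  (1-1)^2=0, (2-2)^2=0, (5-5)^2=0, (9-7)^2=4, (10-4)^2=36, (3-3)^2=0, (6-6)^2=0, (8-9)^2=1, (7-8)^2=1, (4-10)^2=36
sum(d^2) = 78.
Step 3: rho = 1 - 6*78 / (10*(10^2 - 1)) = 1 - 468/990 = 0.527273.
Step 4: Under H0, t = rho * sqrt((n-2)/(1-rho^2)) = 1.7552 ~ t(8).
Step 5: Two-sided p-value from the t-distribution with 8 df = 0.117308.
Step 6: alpha = 0.05. fail to reject H0.

rho = 0.5273, p = 0.117308, fail to reject H0 at alpha = 0.05.


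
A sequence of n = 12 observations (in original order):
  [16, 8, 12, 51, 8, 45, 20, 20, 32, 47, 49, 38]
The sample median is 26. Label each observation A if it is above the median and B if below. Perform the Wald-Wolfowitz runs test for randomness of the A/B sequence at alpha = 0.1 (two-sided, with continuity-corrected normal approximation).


Step 1: Compute median = 26; label A = above, B = below.
Labels in order: BBBABABBAAAA  (n_A = 6, n_B = 6)
Step 2: Count runs R = 6.
Step 3: Under H0 (random ordering), E[R] = 2*n_A*n_B/(n_A+n_B) + 1 = 2*6*6/12 + 1 = 7.0000.
        Var[R] = 2*n_A*n_B*(2*n_A*n_B - n_A - n_B) / ((n_A+n_B)^2 * (n_A+n_B-1)) = 4320/1584 = 2.7273.
        SD[R] = 1.6514.
Step 4: Continuity-corrected z = (R + 0.5 - E[R]) / SD[R] = (6 + 0.5 - 7.0000) / 1.6514 = -0.3028.
Step 5: Two-sided p-value via normal approximation = 2*(1 - Phi(|z|)) = 0.762069.
Step 6: alpha = 0.1. fail to reject H0.

R = 6, z = -0.3028, p = 0.762069, fail to reject H0.


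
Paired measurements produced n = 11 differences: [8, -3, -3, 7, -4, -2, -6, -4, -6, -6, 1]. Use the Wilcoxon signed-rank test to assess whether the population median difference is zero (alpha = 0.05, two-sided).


Step 1: Drop any zero differences (none here) and take |d_i|.
|d| = [8, 3, 3, 7, 4, 2, 6, 4, 6, 6, 1]
Step 2: Midrank |d_i| (ties get averaged ranks).
ranks: |8|->11, |3|->3.5, |3|->3.5, |7|->10, |4|->5.5, |2|->2, |6|->8, |4|->5.5, |6|->8, |6|->8, |1|->1
Step 3: Attach original signs; sum ranks with positive sign and with negative sign.
W+ = 11 + 10 + 1 = 22
W- = 3.5 + 3.5 + 5.5 + 2 + 8 + 5.5 + 8 + 8 = 44
(Check: W+ + W- = 66 should equal n(n+1)/2 = 66.)
Step 4: Test statistic W = min(W+, W-) = 22.
Step 5: Ties in |d|, so use the tie-corrected normal approximation.
        E[W] = n(n+1)/4 = 11*12/4 = 33.
        Tie groups: |d|=3 (t=2), |d|=4 (t=2), |d|=6 (t=3); sum(t^3 - t) = 36.
        Var[W] = n(n+1)(2n+1)/24 - sum(t^3-t)/48 = 3036/24 - 36/48 = 125.75.
        z = (W - E[W]) / sqrt(Var[W]) = (22 - 33) / 11.2138 = -0.9809.
        Two-sided p = 2*Phi(z) = 0.326627.
Step 6: alpha = 0.05. fail to reject H0.

W+ = 22, W- = 44, W = min = 22, p = 0.326627, fail to reject H0.


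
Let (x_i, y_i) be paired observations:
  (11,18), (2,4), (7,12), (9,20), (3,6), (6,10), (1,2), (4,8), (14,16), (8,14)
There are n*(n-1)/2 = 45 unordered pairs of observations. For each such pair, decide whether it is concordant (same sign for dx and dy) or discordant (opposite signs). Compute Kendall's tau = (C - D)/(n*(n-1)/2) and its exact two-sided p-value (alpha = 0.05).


Step 1: Enumerate the 45 unordered pairs (i,j) with i<j and classify each by sign(x_j-x_i) * sign(y_j-y_i).
  (1,2):dx=-9,dy=-14->C; (1,3):dx=-4,dy=-6->C; (1,4):dx=-2,dy=+2->D; (1,5):dx=-8,dy=-12->C
  (1,6):dx=-5,dy=-8->C; (1,7):dx=-10,dy=-16->C; (1,8):dx=-7,dy=-10->C; (1,9):dx=+3,dy=-2->D
  (1,10):dx=-3,dy=-4->C; (2,3):dx=+5,dy=+8->C; (2,4):dx=+7,dy=+16->C; (2,5):dx=+1,dy=+2->C
  (2,6):dx=+4,dy=+6->C; (2,7):dx=-1,dy=-2->C; (2,8):dx=+2,dy=+4->C; (2,9):dx=+12,dy=+12->C
  (2,10):dx=+6,dy=+10->C; (3,4):dx=+2,dy=+8->C; (3,5):dx=-4,dy=-6->C; (3,6):dx=-1,dy=-2->C
  (3,7):dx=-6,dy=-10->C; (3,8):dx=-3,dy=-4->C; (3,9):dx=+7,dy=+4->C; (3,10):dx=+1,dy=+2->C
  (4,5):dx=-6,dy=-14->C; (4,6):dx=-3,dy=-10->C; (4,7):dx=-8,dy=-18->C; (4,8):dx=-5,dy=-12->C
  (4,9):dx=+5,dy=-4->D; (4,10):dx=-1,dy=-6->C; (5,6):dx=+3,dy=+4->C; (5,7):dx=-2,dy=-4->C
  (5,8):dx=+1,dy=+2->C; (5,9):dx=+11,dy=+10->C; (5,10):dx=+5,dy=+8->C; (6,7):dx=-5,dy=-8->C
  (6,8):dx=-2,dy=-2->C; (6,9):dx=+8,dy=+6->C; (6,10):dx=+2,dy=+4->C; (7,8):dx=+3,dy=+6->C
  (7,9):dx=+13,dy=+14->C; (7,10):dx=+7,dy=+12->C; (8,9):dx=+10,dy=+8->C; (8,10):dx=+4,dy=+6->C
  (9,10):dx=-6,dy=-2->C
Step 2: C = 42, D = 3, total pairs = 45.
Step 3: tau = (C - D)/(n(n-1)/2) = (42 - 3)/45 = 0.866667.
Step 4: Exact two-sided p-value (enumerate n! = 3628800 permutations of y under H0): p = 0.000115.
Step 5: alpha = 0.05. reject H0.

tau_b = 0.8667 (C=42, D=3), p = 0.000115, reject H0.
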